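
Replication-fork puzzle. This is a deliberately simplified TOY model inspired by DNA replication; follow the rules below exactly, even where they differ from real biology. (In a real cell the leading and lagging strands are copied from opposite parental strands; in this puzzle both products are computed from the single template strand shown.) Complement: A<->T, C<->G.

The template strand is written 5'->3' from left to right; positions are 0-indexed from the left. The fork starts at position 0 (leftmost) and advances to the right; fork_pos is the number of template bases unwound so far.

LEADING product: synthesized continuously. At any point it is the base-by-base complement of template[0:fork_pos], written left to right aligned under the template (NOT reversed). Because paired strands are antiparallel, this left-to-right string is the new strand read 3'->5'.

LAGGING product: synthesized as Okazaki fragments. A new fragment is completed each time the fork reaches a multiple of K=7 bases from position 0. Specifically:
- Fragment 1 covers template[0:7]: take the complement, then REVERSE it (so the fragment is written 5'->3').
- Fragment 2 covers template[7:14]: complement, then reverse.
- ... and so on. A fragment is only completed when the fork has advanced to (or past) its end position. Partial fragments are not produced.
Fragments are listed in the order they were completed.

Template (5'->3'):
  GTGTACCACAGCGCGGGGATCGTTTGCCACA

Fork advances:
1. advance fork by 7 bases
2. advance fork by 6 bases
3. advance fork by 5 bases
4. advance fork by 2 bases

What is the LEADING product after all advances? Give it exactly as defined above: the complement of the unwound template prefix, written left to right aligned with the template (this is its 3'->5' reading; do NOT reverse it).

Step 1: advance 7 -> fork_pos = 0 + 7 = 7.
Step 2: advance 6 -> fork_pos = 7 + 6 = 13.
Step 3: advance 5 -> fork_pos = 13 + 5 = 18.
Step 4: advance 2 -> fork_pos = 18 + 2 = 20.
Unwound prefix: template[0:20] = GTGTACCACAGCGCGGGGAT
Complement it base by base (A<->T, C<->G), keeping left-to-right order:
  [0:5] GTGTA -> CACAT
  [5:10] CCACA -> GGTGT
  [10:15] GCGCG -> CGCGC
  [15:20] GGGAT -> CCCTA
Concatenate: CACATGGTGTCGCGCCCCTA (length 20; written aligned with the template, i.e. 3'->5').

Answer: CACATGGTGTCGCGCCCCTA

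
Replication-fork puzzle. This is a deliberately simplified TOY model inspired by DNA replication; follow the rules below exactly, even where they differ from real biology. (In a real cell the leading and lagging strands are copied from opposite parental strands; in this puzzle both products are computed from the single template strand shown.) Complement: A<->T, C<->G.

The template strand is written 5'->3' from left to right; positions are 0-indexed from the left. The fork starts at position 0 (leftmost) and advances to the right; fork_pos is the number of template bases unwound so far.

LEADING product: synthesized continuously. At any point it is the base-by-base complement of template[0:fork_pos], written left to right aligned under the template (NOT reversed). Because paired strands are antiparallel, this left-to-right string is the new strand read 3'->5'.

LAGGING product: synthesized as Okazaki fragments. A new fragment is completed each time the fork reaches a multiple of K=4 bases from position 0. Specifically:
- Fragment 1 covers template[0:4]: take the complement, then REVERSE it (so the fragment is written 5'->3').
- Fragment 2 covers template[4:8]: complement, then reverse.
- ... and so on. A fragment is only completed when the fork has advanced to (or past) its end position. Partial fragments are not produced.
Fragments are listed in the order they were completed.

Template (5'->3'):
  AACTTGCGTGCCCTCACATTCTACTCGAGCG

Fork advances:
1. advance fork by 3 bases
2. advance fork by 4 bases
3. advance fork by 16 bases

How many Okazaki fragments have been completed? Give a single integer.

Answer: 5

Derivation:
Step 1: advance 3 -> fork_pos = 0 + 3 = 3. Next multiple of 4 is 4 (not reached); still 0 fragment(s).
Step 2: advance 4 -> fork_pos = 3 + 4 = 7. Reached multiple(s) of 4: 4 -> fragment 1 completed (1 total).
Step 3: advance 16 -> fork_pos = 7 + 16 = 23. Reached multiple(s) of 4: 8, 12, 16, 20 -> fragments 2-5 completed (5 total).
Check: final fork_pos = 23; the multiples of 4 that are <= 23 are 4..20 -> 23 // 4 = 5 completed fragment(s).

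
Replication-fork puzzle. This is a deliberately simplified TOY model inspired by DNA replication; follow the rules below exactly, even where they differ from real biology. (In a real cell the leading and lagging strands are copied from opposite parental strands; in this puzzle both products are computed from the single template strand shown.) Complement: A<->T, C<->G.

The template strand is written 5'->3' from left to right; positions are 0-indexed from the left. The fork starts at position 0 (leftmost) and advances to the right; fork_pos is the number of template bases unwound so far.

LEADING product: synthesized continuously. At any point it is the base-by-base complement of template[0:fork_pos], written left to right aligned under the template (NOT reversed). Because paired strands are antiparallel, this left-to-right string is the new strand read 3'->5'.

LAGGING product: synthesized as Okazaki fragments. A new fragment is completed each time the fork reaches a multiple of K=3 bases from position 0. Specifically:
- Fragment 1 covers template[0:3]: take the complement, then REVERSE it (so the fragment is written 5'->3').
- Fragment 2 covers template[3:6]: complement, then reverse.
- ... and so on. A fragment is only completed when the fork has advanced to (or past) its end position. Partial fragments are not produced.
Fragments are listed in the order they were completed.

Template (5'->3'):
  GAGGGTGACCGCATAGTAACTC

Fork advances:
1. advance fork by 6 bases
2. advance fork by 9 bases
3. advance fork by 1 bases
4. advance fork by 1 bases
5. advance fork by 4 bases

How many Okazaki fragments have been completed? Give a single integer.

Step 1: advance 6 -> fork_pos = 0 + 6 = 6. Reached multiple(s) of 3: 3, 6 -> fragments 1-2 completed (2 total).
Step 2: advance 9 -> fork_pos = 6 + 9 = 15. Reached multiple(s) of 3: 9, 12, 15 -> fragments 3-5 completed (5 total).
Step 3: advance 1 -> fork_pos = 15 + 1 = 16. Next multiple of 3 is 18 (not reached); still 5 fragment(s).
Step 4: advance 1 -> fork_pos = 16 + 1 = 17. Next multiple of 3 is 18 (not reached); still 5 fragment(s).
Step 5: advance 4 -> fork_pos = 17 + 4 = 21. Reached multiple(s) of 3: 18, 21 -> fragments 6-7 completed (7 total).
Check: final fork_pos = 21; the multiples of 3 that are <= 21 are 3..21 -> 21 // 3 = 7 completed fragment(s).

Answer: 7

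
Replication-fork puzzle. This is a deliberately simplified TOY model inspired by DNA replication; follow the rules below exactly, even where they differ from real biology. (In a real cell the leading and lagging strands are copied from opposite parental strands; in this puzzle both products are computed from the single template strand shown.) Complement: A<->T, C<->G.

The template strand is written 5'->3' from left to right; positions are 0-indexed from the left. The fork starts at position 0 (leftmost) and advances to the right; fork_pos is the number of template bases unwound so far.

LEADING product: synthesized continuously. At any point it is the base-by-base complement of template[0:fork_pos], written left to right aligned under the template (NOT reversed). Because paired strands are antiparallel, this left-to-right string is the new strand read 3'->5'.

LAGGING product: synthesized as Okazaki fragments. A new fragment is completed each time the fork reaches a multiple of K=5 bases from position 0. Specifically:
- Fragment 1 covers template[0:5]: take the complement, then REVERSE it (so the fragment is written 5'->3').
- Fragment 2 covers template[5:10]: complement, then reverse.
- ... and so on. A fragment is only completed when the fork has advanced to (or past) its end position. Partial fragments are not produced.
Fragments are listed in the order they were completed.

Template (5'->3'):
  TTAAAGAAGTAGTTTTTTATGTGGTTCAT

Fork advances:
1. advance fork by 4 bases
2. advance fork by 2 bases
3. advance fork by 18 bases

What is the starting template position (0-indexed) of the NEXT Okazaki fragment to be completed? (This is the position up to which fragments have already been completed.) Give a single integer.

Answer: 20

Derivation:
Step 1: advance 4 -> fork_pos = 0 + 4 = 4. Next multiple of 5 is 5 (not reached); still 0 fragment(s).
Step 2: advance 2 -> fork_pos = 4 + 2 = 6. Reached multiple(s) of 5: 5 -> fragment 1 completed (1 total).
Step 3: advance 18 -> fork_pos = 6 + 18 = 24. Reached multiple(s) of 5: 10, 15, 20 -> fragments 2-4 completed (4 total).
4 fragment(s) completed, covering template[0:20] (4 x 5 = 20). The next fragment, fragment 5, covers template[20:25], so it starts at position 20.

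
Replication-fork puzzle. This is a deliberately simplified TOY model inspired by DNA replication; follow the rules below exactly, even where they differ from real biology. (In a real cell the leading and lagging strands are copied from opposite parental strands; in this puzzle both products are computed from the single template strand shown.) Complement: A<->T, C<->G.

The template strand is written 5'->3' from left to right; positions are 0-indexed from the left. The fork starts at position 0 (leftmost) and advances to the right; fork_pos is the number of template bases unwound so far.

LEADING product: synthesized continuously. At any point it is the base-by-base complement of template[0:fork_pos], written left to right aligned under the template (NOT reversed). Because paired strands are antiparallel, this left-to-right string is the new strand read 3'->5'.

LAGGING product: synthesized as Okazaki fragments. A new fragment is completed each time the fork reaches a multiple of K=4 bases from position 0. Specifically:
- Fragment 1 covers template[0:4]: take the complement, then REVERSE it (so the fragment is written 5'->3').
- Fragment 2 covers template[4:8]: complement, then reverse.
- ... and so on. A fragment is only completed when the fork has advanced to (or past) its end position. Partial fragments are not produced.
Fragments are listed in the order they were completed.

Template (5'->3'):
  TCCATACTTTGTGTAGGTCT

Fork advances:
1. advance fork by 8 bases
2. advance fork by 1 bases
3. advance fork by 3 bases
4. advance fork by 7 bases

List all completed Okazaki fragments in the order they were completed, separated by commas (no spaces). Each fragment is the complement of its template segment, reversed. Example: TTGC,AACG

Step 1: advance 8 -> fork_pos = 0 + 8 = 8. Reached multiple(s) of 4: 4, 8 -> fragments 1-2 completed (2 total).
Step 2: advance 1 -> fork_pos = 8 + 1 = 9. Next multiple of 4 is 12 (not reached); still 2 fragment(s).
Step 3: advance 3 -> fork_pos = 9 + 3 = 12. Reached multiple(s) of 4: 12 -> fragment 3 completed (3 total).
Step 4: advance 7 -> fork_pos = 12 + 7 = 19. Reached multiple(s) of 4: 16 -> fragment 4 completed (4 total).
Final fork_pos = 19, so 4 fragment(s) are complete. Build each: template segment -> complement -> reverse.
Fragment 1: template[0:4] = TCCA -> complement AGGT -> reversed TGGA
Fragment 2: template[4:8] = TACT -> complement ATGA -> reversed AGTA
Fragment 3: template[8:12] = TTGT -> complement AACA -> reversed ACAA
Fragment 4: template[12:16] = GTAG -> complement CATC -> reversed CTAC

Answer: TGGA,AGTA,ACAA,CTAC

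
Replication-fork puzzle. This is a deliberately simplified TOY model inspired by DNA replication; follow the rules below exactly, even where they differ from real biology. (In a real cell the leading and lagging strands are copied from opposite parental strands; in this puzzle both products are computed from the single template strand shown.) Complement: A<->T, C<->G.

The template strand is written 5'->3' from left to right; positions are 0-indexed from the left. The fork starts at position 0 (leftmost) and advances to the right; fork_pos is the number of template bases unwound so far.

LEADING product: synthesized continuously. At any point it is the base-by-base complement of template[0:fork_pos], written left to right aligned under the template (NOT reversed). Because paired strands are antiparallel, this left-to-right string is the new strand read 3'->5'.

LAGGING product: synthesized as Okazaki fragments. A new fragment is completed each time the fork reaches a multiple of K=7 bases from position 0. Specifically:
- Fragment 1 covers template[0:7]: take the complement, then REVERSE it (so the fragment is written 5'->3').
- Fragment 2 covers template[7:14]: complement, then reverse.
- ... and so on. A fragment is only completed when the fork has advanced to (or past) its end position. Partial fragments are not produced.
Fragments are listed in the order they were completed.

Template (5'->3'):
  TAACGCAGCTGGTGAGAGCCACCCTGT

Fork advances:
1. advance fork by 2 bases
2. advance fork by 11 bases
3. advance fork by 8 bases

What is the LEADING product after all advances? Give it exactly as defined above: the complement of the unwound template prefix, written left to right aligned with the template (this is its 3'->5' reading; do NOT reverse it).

Answer: ATTGCGTCGACCACTCTCGGT

Derivation:
Step 1: advance 2 -> fork_pos = 0 + 2 = 2.
Step 2: advance 11 -> fork_pos = 2 + 11 = 13.
Step 3: advance 8 -> fork_pos = 13 + 8 = 21.
Unwound prefix: template[0:21] = TAACGCAGCTGGTGAGAGCCA
Complement it base by base (A<->T, C<->G), keeping left-to-right order:
  [0:5] TAACG -> ATTGC
  [5:10] CAGCT -> GTCGA
  [10:15] GGTGA -> CCACT
  [15:20] GAGCC -> CTCGG
  [20:21] A -> T
Concatenate: ATTGCGTCGACCACTCTCGGT (length 21; written aligned with the template, i.e. 3'->5').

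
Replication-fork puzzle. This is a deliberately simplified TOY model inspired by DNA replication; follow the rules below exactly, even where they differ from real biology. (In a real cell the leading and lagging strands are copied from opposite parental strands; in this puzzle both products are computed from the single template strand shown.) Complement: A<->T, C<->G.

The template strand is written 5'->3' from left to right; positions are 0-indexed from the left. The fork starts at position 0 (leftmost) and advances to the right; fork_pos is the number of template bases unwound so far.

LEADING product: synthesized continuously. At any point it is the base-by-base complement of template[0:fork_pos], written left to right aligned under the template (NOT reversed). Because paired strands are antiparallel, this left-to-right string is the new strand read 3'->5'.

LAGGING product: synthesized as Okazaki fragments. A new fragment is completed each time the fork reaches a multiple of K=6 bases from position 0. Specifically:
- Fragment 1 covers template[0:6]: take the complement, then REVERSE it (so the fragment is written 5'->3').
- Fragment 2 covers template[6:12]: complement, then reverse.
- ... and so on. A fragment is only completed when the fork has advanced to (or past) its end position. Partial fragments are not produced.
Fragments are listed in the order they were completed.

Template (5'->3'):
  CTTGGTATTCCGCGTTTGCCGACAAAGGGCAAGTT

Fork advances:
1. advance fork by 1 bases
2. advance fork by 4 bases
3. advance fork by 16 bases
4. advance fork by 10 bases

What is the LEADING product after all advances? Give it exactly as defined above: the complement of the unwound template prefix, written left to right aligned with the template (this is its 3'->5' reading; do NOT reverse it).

Answer: GAACCATAAGGCGCAAACGGCTGTTTCCCGT

Derivation:
Step 1: advance 1 -> fork_pos = 0 + 1 = 1.
Step 2: advance 4 -> fork_pos = 1 + 4 = 5.
Step 3: advance 16 -> fork_pos = 5 + 16 = 21.
Step 4: advance 10 -> fork_pos = 21 + 10 = 31.
Unwound prefix: template[0:31] = CTTGGTATTCCGCGTTTGCCGACAAAGGGCA
Complement it base by base (A<->T, C<->G), keeping left-to-right order:
  [0:5] CTTGG -> GAACC
  [5:10] TATTC -> ATAAG
  [10:15] CGCGT -> GCGCA
  [15:20] TTGCC -> AACGG
  [20:25] GACAA -> CTGTT
  [25:30] AGGGC -> TCCCG
  [30:31] A -> T
Concatenate: GAACCATAAGGCGCAAACGGCTGTTTCCCGT (length 31; written aligned with the template, i.e. 3'->5').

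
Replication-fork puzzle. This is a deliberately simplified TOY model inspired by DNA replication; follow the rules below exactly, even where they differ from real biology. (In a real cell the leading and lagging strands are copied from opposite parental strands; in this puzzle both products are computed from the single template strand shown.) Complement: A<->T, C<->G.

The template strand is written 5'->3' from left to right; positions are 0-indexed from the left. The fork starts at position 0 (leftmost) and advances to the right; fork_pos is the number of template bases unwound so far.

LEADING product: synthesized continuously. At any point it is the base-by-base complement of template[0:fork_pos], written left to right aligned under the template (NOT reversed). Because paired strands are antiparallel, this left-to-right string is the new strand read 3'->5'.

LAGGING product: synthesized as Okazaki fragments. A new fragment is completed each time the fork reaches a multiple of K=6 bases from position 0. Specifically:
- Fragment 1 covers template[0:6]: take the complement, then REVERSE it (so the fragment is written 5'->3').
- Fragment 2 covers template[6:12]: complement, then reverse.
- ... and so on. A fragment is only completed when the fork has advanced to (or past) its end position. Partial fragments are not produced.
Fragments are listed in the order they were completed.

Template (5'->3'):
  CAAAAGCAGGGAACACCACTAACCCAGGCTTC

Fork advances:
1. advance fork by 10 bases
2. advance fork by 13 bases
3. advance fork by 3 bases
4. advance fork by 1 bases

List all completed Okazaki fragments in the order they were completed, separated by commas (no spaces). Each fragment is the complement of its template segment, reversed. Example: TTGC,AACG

Step 1: advance 10 -> fork_pos = 0 + 10 = 10. Reached multiple(s) of 6: 6 -> fragment 1 completed (1 total).
Step 2: advance 13 -> fork_pos = 10 + 13 = 23. Reached multiple(s) of 6: 12, 18 -> fragments 2-3 completed (3 total).
Step 3: advance 3 -> fork_pos = 23 + 3 = 26. Reached multiple(s) of 6: 24 -> fragment 4 completed (4 total).
Step 4: advance 1 -> fork_pos = 26 + 1 = 27. Next multiple of 6 is 30 (not reached); still 4 fragment(s).
Final fork_pos = 27, so 4 fragment(s) are complete. Build each: template segment -> complement -> reverse.
Fragment 1: template[0:6] = CAAAAG -> complement GTTTTC -> reversed CTTTTG
Fragment 2: template[6:12] = CAGGGA -> complement GTCCCT -> reversed TCCCTG
Fragment 3: template[12:18] = ACACCA -> complement TGTGGT -> reversed TGGTGT
Fragment 4: template[18:24] = CTAACC -> complement GATTGG -> reversed GGTTAG

Answer: CTTTTG,TCCCTG,TGGTGT,GGTTAG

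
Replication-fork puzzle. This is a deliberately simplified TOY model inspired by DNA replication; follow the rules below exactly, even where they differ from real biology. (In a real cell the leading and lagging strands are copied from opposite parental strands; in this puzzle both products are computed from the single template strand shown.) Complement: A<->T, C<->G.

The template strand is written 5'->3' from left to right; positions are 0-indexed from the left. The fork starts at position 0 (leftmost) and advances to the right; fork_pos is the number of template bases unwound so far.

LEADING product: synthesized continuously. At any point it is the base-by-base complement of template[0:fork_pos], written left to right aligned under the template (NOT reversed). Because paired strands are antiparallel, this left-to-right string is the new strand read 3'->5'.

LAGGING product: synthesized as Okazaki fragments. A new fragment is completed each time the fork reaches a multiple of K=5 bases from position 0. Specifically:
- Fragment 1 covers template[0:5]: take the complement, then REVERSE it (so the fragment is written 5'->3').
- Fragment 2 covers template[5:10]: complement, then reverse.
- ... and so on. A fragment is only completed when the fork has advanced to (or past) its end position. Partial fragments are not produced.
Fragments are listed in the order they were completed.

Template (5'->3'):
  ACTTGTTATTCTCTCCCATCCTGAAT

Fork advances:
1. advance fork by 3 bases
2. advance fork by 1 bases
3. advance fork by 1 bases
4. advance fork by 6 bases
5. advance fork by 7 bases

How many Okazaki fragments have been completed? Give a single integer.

Answer: 3

Derivation:
Step 1: advance 3 -> fork_pos = 0 + 3 = 3. Next multiple of 5 is 5 (not reached); still 0 fragment(s).
Step 2: advance 1 -> fork_pos = 3 + 1 = 4. Next multiple of 5 is 5 (not reached); still 0 fragment(s).
Step 3: advance 1 -> fork_pos = 4 + 1 = 5. Reached multiple(s) of 5: 5 -> fragment 1 completed (1 total).
Step 4: advance 6 -> fork_pos = 5 + 6 = 11. Reached multiple(s) of 5: 10 -> fragment 2 completed (2 total).
Step 5: advance 7 -> fork_pos = 11 + 7 = 18. Reached multiple(s) of 5: 15 -> fragment 3 completed (3 total).
Check: final fork_pos = 18; the multiples of 5 that are <= 18 are 5..15 -> 18 // 5 = 3 completed fragment(s).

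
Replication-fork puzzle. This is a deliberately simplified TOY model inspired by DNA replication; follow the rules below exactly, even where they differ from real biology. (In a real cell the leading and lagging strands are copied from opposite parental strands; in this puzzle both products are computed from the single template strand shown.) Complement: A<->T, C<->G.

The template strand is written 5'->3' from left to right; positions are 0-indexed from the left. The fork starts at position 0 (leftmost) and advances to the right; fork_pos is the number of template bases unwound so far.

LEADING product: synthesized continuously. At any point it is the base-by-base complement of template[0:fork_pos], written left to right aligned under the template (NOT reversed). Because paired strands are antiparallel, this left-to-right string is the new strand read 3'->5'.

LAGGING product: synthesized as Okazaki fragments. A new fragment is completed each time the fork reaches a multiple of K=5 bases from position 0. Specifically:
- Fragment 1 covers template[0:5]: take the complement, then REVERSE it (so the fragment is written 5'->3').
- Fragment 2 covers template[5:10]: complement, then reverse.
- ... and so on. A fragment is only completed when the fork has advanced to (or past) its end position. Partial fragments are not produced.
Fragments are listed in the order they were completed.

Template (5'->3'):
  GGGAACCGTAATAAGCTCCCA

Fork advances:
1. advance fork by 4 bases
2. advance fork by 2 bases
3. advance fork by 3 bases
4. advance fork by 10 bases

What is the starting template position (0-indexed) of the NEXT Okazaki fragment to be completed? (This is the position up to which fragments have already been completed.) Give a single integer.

Step 1: advance 4 -> fork_pos = 0 + 4 = 4. Next multiple of 5 is 5 (not reached); still 0 fragment(s).
Step 2: advance 2 -> fork_pos = 4 + 2 = 6. Reached multiple(s) of 5: 5 -> fragment 1 completed (1 total).
Step 3: advance 3 -> fork_pos = 6 + 3 = 9. Next multiple of 5 is 10 (not reached); still 1 fragment(s).
Step 4: advance 10 -> fork_pos = 9 + 10 = 19. Reached multiple(s) of 5: 10, 15 -> fragments 2-3 completed (3 total).
3 fragment(s) completed, covering template[0:15] (3 x 5 = 15). The next fragment, fragment 4, covers template[15:20], so it starts at position 15.

Answer: 15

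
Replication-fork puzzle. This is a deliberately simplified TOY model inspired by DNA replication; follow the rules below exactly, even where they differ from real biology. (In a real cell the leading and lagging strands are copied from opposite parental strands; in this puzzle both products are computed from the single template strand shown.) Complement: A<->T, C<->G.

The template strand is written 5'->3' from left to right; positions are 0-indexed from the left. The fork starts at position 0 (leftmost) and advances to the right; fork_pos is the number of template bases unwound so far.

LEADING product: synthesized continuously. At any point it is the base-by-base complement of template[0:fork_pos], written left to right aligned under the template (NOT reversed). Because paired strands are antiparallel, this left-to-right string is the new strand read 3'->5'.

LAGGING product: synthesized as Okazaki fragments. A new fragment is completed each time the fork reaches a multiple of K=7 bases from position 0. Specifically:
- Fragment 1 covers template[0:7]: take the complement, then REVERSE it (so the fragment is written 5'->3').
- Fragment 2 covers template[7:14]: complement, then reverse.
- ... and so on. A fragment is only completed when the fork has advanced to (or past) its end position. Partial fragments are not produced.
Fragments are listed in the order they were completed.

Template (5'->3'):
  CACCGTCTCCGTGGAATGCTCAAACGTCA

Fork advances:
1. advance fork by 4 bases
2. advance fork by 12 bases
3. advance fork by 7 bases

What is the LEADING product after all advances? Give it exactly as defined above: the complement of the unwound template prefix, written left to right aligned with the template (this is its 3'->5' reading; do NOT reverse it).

Step 1: advance 4 -> fork_pos = 0 + 4 = 4.
Step 2: advance 12 -> fork_pos = 4 + 12 = 16.
Step 3: advance 7 -> fork_pos = 16 + 7 = 23.
Unwound prefix: template[0:23] = CACCGTCTCCGTGGAATGCTCAA
Complement it base by base (A<->T, C<->G), keeping left-to-right order:
  [0:5] CACCG -> GTGGC
  [5:10] TCTCC -> AGAGG
  [10:15] GTGGA -> CACCT
  [15:20] ATGCT -> TACGA
  [20:23] CAA -> GTT
Concatenate: GTGGCAGAGGCACCTTACGAGTT (length 23; written aligned with the template, i.e. 3'->5').

Answer: GTGGCAGAGGCACCTTACGAGTT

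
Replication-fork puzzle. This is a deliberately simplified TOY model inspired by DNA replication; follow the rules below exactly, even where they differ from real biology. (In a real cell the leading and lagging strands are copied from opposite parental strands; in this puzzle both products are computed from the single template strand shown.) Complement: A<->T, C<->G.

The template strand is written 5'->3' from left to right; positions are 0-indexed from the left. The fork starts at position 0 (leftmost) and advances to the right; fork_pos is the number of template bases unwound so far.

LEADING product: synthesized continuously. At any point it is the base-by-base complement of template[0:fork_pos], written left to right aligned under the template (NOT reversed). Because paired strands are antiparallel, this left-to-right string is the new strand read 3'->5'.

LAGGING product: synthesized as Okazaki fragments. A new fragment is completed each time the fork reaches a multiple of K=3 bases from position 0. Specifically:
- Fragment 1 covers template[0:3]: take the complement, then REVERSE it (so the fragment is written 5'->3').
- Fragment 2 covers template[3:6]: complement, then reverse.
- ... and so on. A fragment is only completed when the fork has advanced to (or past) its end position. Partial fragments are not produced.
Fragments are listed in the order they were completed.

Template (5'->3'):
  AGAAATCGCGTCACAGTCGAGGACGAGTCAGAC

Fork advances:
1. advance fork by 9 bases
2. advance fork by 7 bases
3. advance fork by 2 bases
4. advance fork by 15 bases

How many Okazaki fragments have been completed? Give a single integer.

Answer: 11

Derivation:
Step 1: advance 9 -> fork_pos = 0 + 9 = 9. Reached multiple(s) of 3: 3, 6, 9 -> fragments 1-3 completed (3 total).
Step 2: advance 7 -> fork_pos = 9 + 7 = 16. Reached multiple(s) of 3: 12, 15 -> fragments 4-5 completed (5 total).
Step 3: advance 2 -> fork_pos = 16 + 2 = 18. Reached multiple(s) of 3: 18 -> fragment 6 completed (6 total).
Step 4: advance 15 -> fork_pos = 18 + 15 = 33. Reached multiple(s) of 3: 21, 24, 27, 30, 33 -> fragments 7-11 completed (11 total).
Check: final fork_pos = 33; the multiples of 3 that are <= 33 are 3..33 -> 33 // 3 = 11 completed fragment(s).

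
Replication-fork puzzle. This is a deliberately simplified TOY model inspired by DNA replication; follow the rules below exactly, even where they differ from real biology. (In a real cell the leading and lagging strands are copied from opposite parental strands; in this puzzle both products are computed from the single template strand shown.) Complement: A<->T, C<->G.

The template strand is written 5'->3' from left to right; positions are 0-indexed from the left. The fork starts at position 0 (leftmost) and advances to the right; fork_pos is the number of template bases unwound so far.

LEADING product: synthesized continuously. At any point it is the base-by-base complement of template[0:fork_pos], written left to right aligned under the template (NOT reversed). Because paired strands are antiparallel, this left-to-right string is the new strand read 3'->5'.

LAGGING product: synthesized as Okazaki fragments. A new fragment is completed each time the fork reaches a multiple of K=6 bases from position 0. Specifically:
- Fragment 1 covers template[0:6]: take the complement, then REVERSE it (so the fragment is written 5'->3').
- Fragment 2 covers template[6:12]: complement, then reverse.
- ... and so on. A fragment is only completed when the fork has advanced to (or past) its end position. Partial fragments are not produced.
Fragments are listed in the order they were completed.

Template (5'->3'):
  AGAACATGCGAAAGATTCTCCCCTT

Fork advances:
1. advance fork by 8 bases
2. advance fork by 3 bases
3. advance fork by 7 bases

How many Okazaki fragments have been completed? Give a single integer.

Answer: 3

Derivation:
Step 1: advance 8 -> fork_pos = 0 + 8 = 8. Reached multiple(s) of 6: 6 -> fragment 1 completed (1 total).
Step 2: advance 3 -> fork_pos = 8 + 3 = 11. Next multiple of 6 is 12 (not reached); still 1 fragment(s).
Step 3: advance 7 -> fork_pos = 11 + 7 = 18. Reached multiple(s) of 6: 12, 18 -> fragments 2-3 completed (3 total).
Check: final fork_pos = 18; the multiples of 6 that are <= 18 are 6..18 -> 18 // 6 = 3 completed fragment(s).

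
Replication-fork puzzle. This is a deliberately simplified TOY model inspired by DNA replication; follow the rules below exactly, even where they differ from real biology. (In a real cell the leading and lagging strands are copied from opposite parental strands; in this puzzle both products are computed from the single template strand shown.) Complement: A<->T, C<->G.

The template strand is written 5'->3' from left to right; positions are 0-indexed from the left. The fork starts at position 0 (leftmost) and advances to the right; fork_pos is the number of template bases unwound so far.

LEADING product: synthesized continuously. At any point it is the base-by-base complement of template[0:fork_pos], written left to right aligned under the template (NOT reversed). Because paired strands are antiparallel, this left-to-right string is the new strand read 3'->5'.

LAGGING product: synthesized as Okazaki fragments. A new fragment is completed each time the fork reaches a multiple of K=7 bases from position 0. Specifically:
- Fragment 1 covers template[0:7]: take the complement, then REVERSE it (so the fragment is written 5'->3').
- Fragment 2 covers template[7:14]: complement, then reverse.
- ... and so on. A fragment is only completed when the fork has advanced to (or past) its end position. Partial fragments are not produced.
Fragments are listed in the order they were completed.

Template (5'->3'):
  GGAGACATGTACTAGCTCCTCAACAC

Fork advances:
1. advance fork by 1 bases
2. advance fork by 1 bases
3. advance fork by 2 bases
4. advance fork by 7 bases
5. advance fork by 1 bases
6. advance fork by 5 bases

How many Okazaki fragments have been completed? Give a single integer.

Step 1: advance 1 -> fork_pos = 0 + 1 = 1. Next multiple of 7 is 7 (not reached); still 0 fragment(s).
Step 2: advance 1 -> fork_pos = 1 + 1 = 2. Next multiple of 7 is 7 (not reached); still 0 fragment(s).
Step 3: advance 2 -> fork_pos = 2 + 2 = 4. Next multiple of 7 is 7 (not reached); still 0 fragment(s).
Step 4: advance 7 -> fork_pos = 4 + 7 = 11. Reached multiple(s) of 7: 7 -> fragment 1 completed (1 total).
Step 5: advance 1 -> fork_pos = 11 + 1 = 12. Next multiple of 7 is 14 (not reached); still 1 fragment(s).
Step 6: advance 5 -> fork_pos = 12 + 5 = 17. Reached multiple(s) of 7: 14 -> fragment 2 completed (2 total).
Check: final fork_pos = 17; the multiples of 7 that are <= 17 are 7..14 -> 17 // 7 = 2 completed fragment(s).

Answer: 2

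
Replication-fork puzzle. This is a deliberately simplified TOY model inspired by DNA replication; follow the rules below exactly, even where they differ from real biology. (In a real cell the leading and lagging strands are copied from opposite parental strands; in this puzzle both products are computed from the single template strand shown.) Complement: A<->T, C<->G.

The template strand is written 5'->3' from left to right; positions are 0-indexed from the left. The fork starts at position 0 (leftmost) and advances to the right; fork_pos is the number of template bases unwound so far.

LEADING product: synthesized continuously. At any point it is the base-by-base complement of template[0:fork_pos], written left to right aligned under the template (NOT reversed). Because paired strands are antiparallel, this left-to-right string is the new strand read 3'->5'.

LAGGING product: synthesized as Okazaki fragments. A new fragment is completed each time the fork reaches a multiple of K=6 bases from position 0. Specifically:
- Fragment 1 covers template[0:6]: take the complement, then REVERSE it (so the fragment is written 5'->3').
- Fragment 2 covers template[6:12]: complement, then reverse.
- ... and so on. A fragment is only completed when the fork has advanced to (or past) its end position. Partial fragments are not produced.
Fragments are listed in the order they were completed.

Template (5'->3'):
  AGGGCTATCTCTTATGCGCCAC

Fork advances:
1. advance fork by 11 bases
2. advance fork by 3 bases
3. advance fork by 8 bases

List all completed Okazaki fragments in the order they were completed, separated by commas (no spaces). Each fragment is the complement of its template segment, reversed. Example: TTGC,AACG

Step 1: advance 11 -> fork_pos = 0 + 11 = 11. Reached multiple(s) of 6: 6 -> fragment 1 completed (1 total).
Step 2: advance 3 -> fork_pos = 11 + 3 = 14. Reached multiple(s) of 6: 12 -> fragment 2 completed (2 total).
Step 3: advance 8 -> fork_pos = 14 + 8 = 22. Reached multiple(s) of 6: 18 -> fragment 3 completed (3 total).
Final fork_pos = 22, so 3 fragment(s) are complete. Build each: template segment -> complement -> reverse.
Fragment 1: template[0:6] = AGGGCT -> complement TCCCGA -> reversed AGCCCT
Fragment 2: template[6:12] = ATCTCT -> complement TAGAGA -> reversed AGAGAT
Fragment 3: template[12:18] = TATGCG -> complement ATACGC -> reversed CGCATA

Answer: AGCCCT,AGAGAT,CGCATA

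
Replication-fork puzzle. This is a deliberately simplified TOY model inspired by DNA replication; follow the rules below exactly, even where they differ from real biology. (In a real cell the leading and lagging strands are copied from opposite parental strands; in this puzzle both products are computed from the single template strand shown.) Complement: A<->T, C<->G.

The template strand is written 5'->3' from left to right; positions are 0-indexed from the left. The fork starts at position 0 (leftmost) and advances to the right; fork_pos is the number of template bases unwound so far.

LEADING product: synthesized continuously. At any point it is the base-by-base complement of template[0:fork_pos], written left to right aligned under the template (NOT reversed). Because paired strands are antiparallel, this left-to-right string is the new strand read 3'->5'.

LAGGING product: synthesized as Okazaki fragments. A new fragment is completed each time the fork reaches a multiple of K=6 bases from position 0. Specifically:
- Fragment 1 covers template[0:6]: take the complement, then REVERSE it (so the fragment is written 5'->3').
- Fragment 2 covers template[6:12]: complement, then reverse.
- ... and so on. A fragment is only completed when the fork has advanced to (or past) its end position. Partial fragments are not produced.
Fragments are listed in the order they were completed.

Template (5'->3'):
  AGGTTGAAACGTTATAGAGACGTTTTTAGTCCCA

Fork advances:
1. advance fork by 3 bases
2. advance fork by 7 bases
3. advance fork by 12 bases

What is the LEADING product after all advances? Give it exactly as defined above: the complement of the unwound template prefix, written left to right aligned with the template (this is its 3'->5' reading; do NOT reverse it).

Answer: TCCAACTTTGCAATATCTCTGC

Derivation:
Step 1: advance 3 -> fork_pos = 0 + 3 = 3.
Step 2: advance 7 -> fork_pos = 3 + 7 = 10.
Step 3: advance 12 -> fork_pos = 10 + 12 = 22.
Unwound prefix: template[0:22] = AGGTTGAAACGTTATAGAGACG
Complement it base by base (A<->T, C<->G), keeping left-to-right order:
  [0:5] AGGTT -> TCCAA
  [5:10] GAAAC -> CTTTG
  [10:15] GTTAT -> CAATA
  [15:20] AGAGA -> TCTCT
  [20:22] CG -> GC
Concatenate: TCCAACTTTGCAATATCTCTGC (length 22; written aligned with the template, i.e. 3'->5').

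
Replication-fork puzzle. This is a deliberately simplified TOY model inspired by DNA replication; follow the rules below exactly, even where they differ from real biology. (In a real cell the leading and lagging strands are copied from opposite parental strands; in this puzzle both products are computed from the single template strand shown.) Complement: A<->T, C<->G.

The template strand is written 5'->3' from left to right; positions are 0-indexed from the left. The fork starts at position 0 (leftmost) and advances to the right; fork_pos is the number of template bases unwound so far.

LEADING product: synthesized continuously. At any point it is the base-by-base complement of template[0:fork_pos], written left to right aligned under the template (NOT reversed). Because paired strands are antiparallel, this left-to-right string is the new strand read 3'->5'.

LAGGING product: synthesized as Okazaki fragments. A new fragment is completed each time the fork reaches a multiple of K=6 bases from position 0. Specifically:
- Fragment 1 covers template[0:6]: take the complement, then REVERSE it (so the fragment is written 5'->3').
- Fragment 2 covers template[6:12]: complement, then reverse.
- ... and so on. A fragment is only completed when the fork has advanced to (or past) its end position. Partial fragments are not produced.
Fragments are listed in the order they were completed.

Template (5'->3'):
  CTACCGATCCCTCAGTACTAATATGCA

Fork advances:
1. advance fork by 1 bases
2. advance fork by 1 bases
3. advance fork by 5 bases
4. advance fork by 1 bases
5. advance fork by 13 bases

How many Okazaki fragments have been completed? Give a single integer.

Step 1: advance 1 -> fork_pos = 0 + 1 = 1. Next multiple of 6 is 6 (not reached); still 0 fragment(s).
Step 2: advance 1 -> fork_pos = 1 + 1 = 2. Next multiple of 6 is 6 (not reached); still 0 fragment(s).
Step 3: advance 5 -> fork_pos = 2 + 5 = 7. Reached multiple(s) of 6: 6 -> fragment 1 completed (1 total).
Step 4: advance 1 -> fork_pos = 7 + 1 = 8. Next multiple of 6 is 12 (not reached); still 1 fragment(s).
Step 5: advance 13 -> fork_pos = 8 + 13 = 21. Reached multiple(s) of 6: 12, 18 -> fragments 2-3 completed (3 total).
Check: final fork_pos = 21; the multiples of 6 that are <= 21 are 6..18 -> 21 // 6 = 3 completed fragment(s).

Answer: 3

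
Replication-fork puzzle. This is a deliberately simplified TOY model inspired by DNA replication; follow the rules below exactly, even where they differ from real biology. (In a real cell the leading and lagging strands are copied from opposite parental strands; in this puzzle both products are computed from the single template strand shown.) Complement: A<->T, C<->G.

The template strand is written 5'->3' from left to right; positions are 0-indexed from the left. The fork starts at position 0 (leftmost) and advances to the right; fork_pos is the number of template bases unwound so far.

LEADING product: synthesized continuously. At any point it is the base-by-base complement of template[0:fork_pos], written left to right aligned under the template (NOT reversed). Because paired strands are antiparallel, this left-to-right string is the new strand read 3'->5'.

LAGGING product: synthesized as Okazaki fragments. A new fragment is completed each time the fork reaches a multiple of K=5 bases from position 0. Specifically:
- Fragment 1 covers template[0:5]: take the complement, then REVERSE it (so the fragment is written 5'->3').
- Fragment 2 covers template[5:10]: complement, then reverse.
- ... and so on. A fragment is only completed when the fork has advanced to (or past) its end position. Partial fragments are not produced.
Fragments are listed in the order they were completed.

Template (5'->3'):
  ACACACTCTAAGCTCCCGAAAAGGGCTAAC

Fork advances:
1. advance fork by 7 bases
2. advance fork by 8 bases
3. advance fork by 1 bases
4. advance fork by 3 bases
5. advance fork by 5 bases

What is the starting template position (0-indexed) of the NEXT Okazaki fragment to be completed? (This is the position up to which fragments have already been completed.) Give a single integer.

Answer: 20

Derivation:
Step 1: advance 7 -> fork_pos = 0 + 7 = 7. Reached multiple(s) of 5: 5 -> fragment 1 completed (1 total).
Step 2: advance 8 -> fork_pos = 7 + 8 = 15. Reached multiple(s) of 5: 10, 15 -> fragments 2-3 completed (3 total).
Step 3: advance 1 -> fork_pos = 15 + 1 = 16. Next multiple of 5 is 20 (not reached); still 3 fragment(s).
Step 4: advance 3 -> fork_pos = 16 + 3 = 19. Next multiple of 5 is 20 (not reached); still 3 fragment(s).
Step 5: advance 5 -> fork_pos = 19 + 5 = 24. Reached multiple(s) of 5: 20 -> fragment 4 completed (4 total).
4 fragment(s) completed, covering template[0:20] (4 x 5 = 20). The next fragment, fragment 5, covers template[20:25], so it starts at position 20.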